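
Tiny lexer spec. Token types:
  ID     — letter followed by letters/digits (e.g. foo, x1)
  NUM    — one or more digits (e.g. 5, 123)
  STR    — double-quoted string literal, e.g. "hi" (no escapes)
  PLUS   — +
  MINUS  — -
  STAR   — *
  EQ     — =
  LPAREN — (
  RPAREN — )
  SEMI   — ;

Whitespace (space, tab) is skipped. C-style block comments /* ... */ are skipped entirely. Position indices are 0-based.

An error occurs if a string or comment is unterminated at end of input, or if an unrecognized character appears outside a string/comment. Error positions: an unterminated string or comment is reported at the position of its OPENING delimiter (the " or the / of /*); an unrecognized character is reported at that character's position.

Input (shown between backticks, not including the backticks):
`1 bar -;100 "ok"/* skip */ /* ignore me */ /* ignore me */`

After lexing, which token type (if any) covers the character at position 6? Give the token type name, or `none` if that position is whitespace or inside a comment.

pos=0: emit NUM '1' (now at pos=1)
pos=2: emit ID 'bar' (now at pos=5)
pos=6: emit MINUS '-'
pos=7: emit SEMI ';'
pos=8: emit NUM '100' (now at pos=11)
pos=12: enter STRING mode
pos=12: emit STR "ok" (now at pos=16)
pos=16: enter COMMENT mode (saw '/*')
exit COMMENT mode (now at pos=26)
pos=27: enter COMMENT mode (saw '/*')
exit COMMENT mode (now at pos=42)
pos=43: enter COMMENT mode (saw '/*')
exit COMMENT mode (now at pos=58)
DONE. 6 tokens: [NUM, ID, MINUS, SEMI, NUM, STR]
Position 6: char is '-' -> MINUS

Answer: MINUS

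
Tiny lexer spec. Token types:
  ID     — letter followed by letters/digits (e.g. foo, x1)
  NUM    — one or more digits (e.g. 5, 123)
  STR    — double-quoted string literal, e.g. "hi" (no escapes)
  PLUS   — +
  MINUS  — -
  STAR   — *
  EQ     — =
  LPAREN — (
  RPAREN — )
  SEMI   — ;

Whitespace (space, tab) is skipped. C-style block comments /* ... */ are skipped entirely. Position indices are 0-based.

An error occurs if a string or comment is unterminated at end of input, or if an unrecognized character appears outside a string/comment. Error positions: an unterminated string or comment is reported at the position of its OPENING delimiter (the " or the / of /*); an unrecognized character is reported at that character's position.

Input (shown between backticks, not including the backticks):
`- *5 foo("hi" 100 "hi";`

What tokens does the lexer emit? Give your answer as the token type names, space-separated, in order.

pos=0: emit MINUS '-'
pos=2: emit STAR '*'
pos=3: emit NUM '5' (now at pos=4)
pos=5: emit ID 'foo' (now at pos=8)
pos=8: emit LPAREN '('
pos=9: enter STRING mode
pos=9: emit STR "hi" (now at pos=13)
pos=14: emit NUM '100' (now at pos=17)
pos=18: enter STRING mode
pos=18: emit STR "hi" (now at pos=22)
pos=22: emit SEMI ';'
DONE. 9 tokens: [MINUS, STAR, NUM, ID, LPAREN, STR, NUM, STR, SEMI]

Answer: MINUS STAR NUM ID LPAREN STR NUM STR SEMI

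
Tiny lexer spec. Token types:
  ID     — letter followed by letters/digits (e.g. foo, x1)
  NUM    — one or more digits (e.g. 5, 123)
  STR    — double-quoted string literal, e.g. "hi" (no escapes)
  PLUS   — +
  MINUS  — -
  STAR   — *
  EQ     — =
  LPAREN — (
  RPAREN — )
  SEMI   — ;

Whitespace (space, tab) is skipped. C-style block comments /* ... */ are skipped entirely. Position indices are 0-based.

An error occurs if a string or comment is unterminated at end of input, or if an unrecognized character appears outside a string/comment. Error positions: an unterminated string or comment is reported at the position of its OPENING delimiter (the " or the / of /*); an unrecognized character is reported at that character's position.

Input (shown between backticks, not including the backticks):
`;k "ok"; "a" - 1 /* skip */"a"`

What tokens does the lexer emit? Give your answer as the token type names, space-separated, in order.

Answer: SEMI ID STR SEMI STR MINUS NUM STR

Derivation:
pos=0: emit SEMI ';'
pos=1: emit ID 'k' (now at pos=2)
pos=3: enter STRING mode
pos=3: emit STR "ok" (now at pos=7)
pos=7: emit SEMI ';'
pos=9: enter STRING mode
pos=9: emit STR "a" (now at pos=12)
pos=13: emit MINUS '-'
pos=15: emit NUM '1' (now at pos=16)
pos=17: enter COMMENT mode (saw '/*')
exit COMMENT mode (now at pos=27)
pos=27: enter STRING mode
pos=27: emit STR "a" (now at pos=30)
DONE. 8 tokens: [SEMI, ID, STR, SEMI, STR, MINUS, NUM, STR]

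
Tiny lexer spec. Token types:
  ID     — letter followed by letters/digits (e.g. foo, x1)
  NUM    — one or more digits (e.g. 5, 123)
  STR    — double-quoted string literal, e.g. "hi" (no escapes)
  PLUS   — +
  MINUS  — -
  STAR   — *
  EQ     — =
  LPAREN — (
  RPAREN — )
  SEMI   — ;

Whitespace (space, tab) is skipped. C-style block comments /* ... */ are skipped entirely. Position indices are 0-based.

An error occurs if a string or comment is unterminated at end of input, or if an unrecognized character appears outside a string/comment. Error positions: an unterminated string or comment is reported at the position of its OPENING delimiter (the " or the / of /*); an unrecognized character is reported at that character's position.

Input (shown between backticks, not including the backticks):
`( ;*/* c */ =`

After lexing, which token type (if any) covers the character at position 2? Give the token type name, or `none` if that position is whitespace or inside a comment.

pos=0: emit LPAREN '('
pos=2: emit SEMI ';'
pos=3: emit STAR '*'
pos=4: enter COMMENT mode (saw '/*')
exit COMMENT mode (now at pos=11)
pos=12: emit EQ '='
DONE. 4 tokens: [LPAREN, SEMI, STAR, EQ]
Position 2: char is ';' -> SEMI

Answer: SEMI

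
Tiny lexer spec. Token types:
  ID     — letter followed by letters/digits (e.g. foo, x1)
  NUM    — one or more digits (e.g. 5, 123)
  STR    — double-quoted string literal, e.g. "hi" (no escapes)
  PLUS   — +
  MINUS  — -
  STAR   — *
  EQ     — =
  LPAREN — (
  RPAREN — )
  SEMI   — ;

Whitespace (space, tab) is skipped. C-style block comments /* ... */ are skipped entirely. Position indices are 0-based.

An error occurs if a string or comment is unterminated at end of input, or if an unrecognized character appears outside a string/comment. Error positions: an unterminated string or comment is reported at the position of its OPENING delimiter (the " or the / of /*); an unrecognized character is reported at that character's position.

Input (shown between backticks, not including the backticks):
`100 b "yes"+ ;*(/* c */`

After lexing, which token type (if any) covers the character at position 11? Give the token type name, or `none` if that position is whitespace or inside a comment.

pos=0: emit NUM '100' (now at pos=3)
pos=4: emit ID 'b' (now at pos=5)
pos=6: enter STRING mode
pos=6: emit STR "yes" (now at pos=11)
pos=11: emit PLUS '+'
pos=13: emit SEMI ';'
pos=14: emit STAR '*'
pos=15: emit LPAREN '('
pos=16: enter COMMENT mode (saw '/*')
exit COMMENT mode (now at pos=23)
DONE. 7 tokens: [NUM, ID, STR, PLUS, SEMI, STAR, LPAREN]
Position 11: char is '+' -> PLUS

Answer: PLUS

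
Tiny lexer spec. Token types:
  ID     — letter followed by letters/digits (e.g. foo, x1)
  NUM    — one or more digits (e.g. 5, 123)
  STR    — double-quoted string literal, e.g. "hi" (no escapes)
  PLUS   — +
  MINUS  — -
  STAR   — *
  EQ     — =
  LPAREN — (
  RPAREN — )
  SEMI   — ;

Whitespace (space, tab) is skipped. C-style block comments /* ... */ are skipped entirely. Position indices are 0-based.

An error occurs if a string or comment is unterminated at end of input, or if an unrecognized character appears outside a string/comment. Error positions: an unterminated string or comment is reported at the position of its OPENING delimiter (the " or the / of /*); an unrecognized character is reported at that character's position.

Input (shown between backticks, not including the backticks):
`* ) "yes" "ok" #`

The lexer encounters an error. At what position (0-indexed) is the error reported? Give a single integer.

pos=0: emit STAR '*'
pos=2: emit RPAREN ')'
pos=4: enter STRING mode
pos=4: emit STR "yes" (now at pos=9)
pos=10: enter STRING mode
pos=10: emit STR "ok" (now at pos=14)
pos=15: ERROR — unrecognized char '#'

Answer: 15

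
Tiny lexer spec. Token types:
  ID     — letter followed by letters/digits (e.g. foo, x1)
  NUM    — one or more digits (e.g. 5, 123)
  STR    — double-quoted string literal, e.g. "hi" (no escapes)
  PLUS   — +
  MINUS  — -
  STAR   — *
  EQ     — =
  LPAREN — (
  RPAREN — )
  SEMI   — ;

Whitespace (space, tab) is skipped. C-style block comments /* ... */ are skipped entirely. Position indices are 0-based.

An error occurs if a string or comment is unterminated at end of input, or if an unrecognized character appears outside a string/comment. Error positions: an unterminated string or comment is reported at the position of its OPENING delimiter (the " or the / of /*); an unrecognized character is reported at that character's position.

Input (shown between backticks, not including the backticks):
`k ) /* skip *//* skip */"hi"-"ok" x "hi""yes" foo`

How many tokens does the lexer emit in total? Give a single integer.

pos=0: emit ID 'k' (now at pos=1)
pos=2: emit RPAREN ')'
pos=4: enter COMMENT mode (saw '/*')
exit COMMENT mode (now at pos=14)
pos=14: enter COMMENT mode (saw '/*')
exit COMMENT mode (now at pos=24)
pos=24: enter STRING mode
pos=24: emit STR "hi" (now at pos=28)
pos=28: emit MINUS '-'
pos=29: enter STRING mode
pos=29: emit STR "ok" (now at pos=33)
pos=34: emit ID 'x' (now at pos=35)
pos=36: enter STRING mode
pos=36: emit STR "hi" (now at pos=40)
pos=40: enter STRING mode
pos=40: emit STR "yes" (now at pos=45)
pos=46: emit ID 'foo' (now at pos=49)
DONE. 9 tokens: [ID, RPAREN, STR, MINUS, STR, ID, STR, STR, ID]

Answer: 9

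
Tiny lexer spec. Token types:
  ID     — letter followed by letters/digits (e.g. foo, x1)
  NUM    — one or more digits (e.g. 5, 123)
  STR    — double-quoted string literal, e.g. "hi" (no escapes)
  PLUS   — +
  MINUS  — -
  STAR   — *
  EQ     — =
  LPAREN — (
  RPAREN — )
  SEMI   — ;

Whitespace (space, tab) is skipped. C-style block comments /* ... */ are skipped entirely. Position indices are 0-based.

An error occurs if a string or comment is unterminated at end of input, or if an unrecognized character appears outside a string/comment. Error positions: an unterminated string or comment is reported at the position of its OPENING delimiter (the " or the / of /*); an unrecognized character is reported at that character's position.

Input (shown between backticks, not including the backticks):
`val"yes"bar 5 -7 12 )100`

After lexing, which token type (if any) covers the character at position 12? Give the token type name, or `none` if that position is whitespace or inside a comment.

pos=0: emit ID 'val' (now at pos=3)
pos=3: enter STRING mode
pos=3: emit STR "yes" (now at pos=8)
pos=8: emit ID 'bar' (now at pos=11)
pos=12: emit NUM '5' (now at pos=13)
pos=14: emit MINUS '-'
pos=15: emit NUM '7' (now at pos=16)
pos=17: emit NUM '12' (now at pos=19)
pos=20: emit RPAREN ')'
pos=21: emit NUM '100' (now at pos=24)
DONE. 9 tokens: [ID, STR, ID, NUM, MINUS, NUM, NUM, RPAREN, NUM]
Position 12: char is '5' -> NUM

Answer: NUM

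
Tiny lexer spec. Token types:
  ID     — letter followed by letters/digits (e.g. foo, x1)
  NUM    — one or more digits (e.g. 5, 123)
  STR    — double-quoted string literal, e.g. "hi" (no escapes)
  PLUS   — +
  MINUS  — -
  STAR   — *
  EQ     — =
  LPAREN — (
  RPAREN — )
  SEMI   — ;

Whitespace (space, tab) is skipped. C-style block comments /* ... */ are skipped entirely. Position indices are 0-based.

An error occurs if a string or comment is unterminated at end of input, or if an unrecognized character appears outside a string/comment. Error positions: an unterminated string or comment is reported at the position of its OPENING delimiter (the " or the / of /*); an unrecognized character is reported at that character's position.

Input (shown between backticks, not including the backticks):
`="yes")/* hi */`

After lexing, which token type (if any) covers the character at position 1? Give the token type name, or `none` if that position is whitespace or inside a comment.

pos=0: emit EQ '='
pos=1: enter STRING mode
pos=1: emit STR "yes" (now at pos=6)
pos=6: emit RPAREN ')'
pos=7: enter COMMENT mode (saw '/*')
exit COMMENT mode (now at pos=15)
DONE. 3 tokens: [EQ, STR, RPAREN]
Position 1: char is '"' -> STR

Answer: STR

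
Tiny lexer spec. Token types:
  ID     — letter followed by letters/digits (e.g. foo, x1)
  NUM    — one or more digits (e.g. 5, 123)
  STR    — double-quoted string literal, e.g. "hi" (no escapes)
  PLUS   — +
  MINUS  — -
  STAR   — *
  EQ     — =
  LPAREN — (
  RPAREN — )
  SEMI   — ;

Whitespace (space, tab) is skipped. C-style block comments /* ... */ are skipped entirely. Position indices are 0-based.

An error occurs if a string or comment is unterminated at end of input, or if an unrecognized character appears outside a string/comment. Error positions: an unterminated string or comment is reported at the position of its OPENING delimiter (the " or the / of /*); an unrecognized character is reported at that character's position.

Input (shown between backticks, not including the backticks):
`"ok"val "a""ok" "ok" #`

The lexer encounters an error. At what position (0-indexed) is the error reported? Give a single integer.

Answer: 21

Derivation:
pos=0: enter STRING mode
pos=0: emit STR "ok" (now at pos=4)
pos=4: emit ID 'val' (now at pos=7)
pos=8: enter STRING mode
pos=8: emit STR "a" (now at pos=11)
pos=11: enter STRING mode
pos=11: emit STR "ok" (now at pos=15)
pos=16: enter STRING mode
pos=16: emit STR "ok" (now at pos=20)
pos=21: ERROR — unrecognized char '#'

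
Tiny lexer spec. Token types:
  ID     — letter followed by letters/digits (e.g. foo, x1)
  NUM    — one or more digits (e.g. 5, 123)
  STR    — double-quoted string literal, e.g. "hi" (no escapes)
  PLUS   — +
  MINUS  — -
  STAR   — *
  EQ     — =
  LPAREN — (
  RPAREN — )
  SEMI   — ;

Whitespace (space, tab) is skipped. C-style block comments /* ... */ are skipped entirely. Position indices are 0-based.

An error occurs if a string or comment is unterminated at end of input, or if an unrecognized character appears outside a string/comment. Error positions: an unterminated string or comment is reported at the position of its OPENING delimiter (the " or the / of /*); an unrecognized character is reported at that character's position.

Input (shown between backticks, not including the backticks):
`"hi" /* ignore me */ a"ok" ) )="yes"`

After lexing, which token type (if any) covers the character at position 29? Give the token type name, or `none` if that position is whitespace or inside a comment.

Answer: RPAREN

Derivation:
pos=0: enter STRING mode
pos=0: emit STR "hi" (now at pos=4)
pos=5: enter COMMENT mode (saw '/*')
exit COMMENT mode (now at pos=20)
pos=21: emit ID 'a' (now at pos=22)
pos=22: enter STRING mode
pos=22: emit STR "ok" (now at pos=26)
pos=27: emit RPAREN ')'
pos=29: emit RPAREN ')'
pos=30: emit EQ '='
pos=31: enter STRING mode
pos=31: emit STR "yes" (now at pos=36)
DONE. 7 tokens: [STR, ID, STR, RPAREN, RPAREN, EQ, STR]
Position 29: char is ')' -> RPAREN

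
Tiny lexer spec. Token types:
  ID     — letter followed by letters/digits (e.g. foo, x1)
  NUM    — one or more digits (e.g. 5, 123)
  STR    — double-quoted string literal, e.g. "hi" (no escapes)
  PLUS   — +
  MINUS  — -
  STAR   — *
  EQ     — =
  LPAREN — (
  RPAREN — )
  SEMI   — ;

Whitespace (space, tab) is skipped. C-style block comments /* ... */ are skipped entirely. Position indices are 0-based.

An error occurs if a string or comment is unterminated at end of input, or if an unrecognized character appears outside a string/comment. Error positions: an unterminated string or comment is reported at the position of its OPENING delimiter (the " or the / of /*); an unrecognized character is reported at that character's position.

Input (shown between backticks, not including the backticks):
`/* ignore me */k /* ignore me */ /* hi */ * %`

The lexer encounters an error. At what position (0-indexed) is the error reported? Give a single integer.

Answer: 44

Derivation:
pos=0: enter COMMENT mode (saw '/*')
exit COMMENT mode (now at pos=15)
pos=15: emit ID 'k' (now at pos=16)
pos=17: enter COMMENT mode (saw '/*')
exit COMMENT mode (now at pos=32)
pos=33: enter COMMENT mode (saw '/*')
exit COMMENT mode (now at pos=41)
pos=42: emit STAR '*'
pos=44: ERROR — unrecognized char '%'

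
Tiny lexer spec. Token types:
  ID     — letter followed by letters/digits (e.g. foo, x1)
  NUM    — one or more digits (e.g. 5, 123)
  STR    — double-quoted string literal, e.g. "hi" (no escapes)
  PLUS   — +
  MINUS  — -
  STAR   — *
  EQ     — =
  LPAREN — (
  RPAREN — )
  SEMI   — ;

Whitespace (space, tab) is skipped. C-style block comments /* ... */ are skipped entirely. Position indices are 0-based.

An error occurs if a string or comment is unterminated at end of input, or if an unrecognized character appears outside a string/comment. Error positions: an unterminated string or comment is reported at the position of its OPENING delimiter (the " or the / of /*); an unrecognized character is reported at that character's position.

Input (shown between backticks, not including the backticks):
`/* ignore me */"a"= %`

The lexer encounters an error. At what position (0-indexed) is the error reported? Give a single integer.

Answer: 20

Derivation:
pos=0: enter COMMENT mode (saw '/*')
exit COMMENT mode (now at pos=15)
pos=15: enter STRING mode
pos=15: emit STR "a" (now at pos=18)
pos=18: emit EQ '='
pos=20: ERROR — unrecognized char '%'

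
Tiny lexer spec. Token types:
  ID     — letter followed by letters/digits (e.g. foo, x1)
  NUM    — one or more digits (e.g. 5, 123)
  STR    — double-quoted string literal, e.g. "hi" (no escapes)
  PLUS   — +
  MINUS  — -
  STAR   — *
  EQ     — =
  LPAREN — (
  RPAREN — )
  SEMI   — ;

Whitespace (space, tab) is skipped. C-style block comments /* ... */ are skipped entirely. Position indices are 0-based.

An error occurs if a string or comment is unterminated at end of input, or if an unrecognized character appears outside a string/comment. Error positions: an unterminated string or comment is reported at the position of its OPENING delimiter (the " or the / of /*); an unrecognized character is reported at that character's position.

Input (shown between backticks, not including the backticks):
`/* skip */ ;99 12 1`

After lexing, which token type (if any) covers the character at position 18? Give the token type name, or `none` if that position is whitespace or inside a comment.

pos=0: enter COMMENT mode (saw '/*')
exit COMMENT mode (now at pos=10)
pos=11: emit SEMI ';'
pos=12: emit NUM '99' (now at pos=14)
pos=15: emit NUM '12' (now at pos=17)
pos=18: emit NUM '1' (now at pos=19)
DONE. 4 tokens: [SEMI, NUM, NUM, NUM]
Position 18: char is '1' -> NUM

Answer: NUM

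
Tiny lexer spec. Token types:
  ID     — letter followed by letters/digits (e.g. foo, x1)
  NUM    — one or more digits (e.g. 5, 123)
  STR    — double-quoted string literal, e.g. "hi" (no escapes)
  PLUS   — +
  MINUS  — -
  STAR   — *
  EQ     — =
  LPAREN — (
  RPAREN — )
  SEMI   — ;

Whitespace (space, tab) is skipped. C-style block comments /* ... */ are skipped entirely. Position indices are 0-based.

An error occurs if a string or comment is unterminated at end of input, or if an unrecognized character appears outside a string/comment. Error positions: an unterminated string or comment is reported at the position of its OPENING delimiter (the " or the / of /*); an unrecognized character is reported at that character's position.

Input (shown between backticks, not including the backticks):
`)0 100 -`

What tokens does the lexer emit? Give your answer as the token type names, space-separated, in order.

pos=0: emit RPAREN ')'
pos=1: emit NUM '0' (now at pos=2)
pos=3: emit NUM '100' (now at pos=6)
pos=7: emit MINUS '-'
DONE. 4 tokens: [RPAREN, NUM, NUM, MINUS]

Answer: RPAREN NUM NUM MINUS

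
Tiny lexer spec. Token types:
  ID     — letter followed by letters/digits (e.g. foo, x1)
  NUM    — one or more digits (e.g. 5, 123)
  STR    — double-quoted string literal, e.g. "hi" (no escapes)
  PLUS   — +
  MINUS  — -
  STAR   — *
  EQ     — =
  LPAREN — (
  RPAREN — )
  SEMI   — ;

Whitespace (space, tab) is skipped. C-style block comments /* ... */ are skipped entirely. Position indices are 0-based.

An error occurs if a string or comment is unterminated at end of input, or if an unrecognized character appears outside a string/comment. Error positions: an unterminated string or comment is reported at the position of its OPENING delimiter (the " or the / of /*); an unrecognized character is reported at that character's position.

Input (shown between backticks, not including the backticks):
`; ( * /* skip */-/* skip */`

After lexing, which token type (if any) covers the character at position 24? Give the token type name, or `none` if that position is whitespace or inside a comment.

Answer: none

Derivation:
pos=0: emit SEMI ';'
pos=2: emit LPAREN '('
pos=4: emit STAR '*'
pos=6: enter COMMENT mode (saw '/*')
exit COMMENT mode (now at pos=16)
pos=16: emit MINUS '-'
pos=17: enter COMMENT mode (saw '/*')
exit COMMENT mode (now at pos=27)
DONE. 4 tokens: [SEMI, LPAREN, STAR, MINUS]
Position 24: char is ' ' -> none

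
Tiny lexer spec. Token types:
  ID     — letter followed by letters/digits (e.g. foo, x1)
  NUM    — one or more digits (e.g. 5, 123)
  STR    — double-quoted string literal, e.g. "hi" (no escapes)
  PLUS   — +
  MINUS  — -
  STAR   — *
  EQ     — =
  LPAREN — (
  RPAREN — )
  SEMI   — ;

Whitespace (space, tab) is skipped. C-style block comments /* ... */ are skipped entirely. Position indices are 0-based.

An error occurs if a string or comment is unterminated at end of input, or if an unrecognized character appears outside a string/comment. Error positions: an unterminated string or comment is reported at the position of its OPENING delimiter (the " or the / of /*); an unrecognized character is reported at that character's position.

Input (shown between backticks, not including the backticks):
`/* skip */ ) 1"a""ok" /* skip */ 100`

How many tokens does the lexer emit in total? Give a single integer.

pos=0: enter COMMENT mode (saw '/*')
exit COMMENT mode (now at pos=10)
pos=11: emit RPAREN ')'
pos=13: emit NUM '1' (now at pos=14)
pos=14: enter STRING mode
pos=14: emit STR "a" (now at pos=17)
pos=17: enter STRING mode
pos=17: emit STR "ok" (now at pos=21)
pos=22: enter COMMENT mode (saw '/*')
exit COMMENT mode (now at pos=32)
pos=33: emit NUM '100' (now at pos=36)
DONE. 5 tokens: [RPAREN, NUM, STR, STR, NUM]

Answer: 5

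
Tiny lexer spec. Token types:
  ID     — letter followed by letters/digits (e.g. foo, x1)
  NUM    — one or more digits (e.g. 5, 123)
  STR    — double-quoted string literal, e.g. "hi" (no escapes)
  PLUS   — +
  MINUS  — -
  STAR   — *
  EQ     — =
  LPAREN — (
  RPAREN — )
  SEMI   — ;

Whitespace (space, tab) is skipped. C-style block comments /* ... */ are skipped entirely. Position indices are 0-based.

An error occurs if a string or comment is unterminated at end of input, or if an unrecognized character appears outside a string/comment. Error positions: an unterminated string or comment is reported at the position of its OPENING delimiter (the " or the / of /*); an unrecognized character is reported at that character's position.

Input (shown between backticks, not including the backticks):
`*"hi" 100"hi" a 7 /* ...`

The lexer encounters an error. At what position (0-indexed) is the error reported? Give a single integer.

pos=0: emit STAR '*'
pos=1: enter STRING mode
pos=1: emit STR "hi" (now at pos=5)
pos=6: emit NUM '100' (now at pos=9)
pos=9: enter STRING mode
pos=9: emit STR "hi" (now at pos=13)
pos=14: emit ID 'a' (now at pos=15)
pos=16: emit NUM '7' (now at pos=17)
pos=18: enter COMMENT mode (saw '/*')
pos=18: ERROR — unterminated comment (reached EOF)

Answer: 18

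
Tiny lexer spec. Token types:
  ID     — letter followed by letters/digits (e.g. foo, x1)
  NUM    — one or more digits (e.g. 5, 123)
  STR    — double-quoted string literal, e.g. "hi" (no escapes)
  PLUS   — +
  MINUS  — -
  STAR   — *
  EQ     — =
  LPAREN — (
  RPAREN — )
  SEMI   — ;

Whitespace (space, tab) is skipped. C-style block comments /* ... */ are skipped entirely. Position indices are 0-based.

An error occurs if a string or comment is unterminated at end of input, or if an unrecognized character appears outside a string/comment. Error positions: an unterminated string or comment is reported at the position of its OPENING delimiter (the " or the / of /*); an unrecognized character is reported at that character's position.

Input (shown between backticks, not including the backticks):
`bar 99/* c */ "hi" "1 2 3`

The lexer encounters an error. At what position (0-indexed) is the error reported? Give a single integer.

Answer: 19

Derivation:
pos=0: emit ID 'bar' (now at pos=3)
pos=4: emit NUM '99' (now at pos=6)
pos=6: enter COMMENT mode (saw '/*')
exit COMMENT mode (now at pos=13)
pos=14: enter STRING mode
pos=14: emit STR "hi" (now at pos=18)
pos=19: enter STRING mode
pos=19: ERROR — unterminated string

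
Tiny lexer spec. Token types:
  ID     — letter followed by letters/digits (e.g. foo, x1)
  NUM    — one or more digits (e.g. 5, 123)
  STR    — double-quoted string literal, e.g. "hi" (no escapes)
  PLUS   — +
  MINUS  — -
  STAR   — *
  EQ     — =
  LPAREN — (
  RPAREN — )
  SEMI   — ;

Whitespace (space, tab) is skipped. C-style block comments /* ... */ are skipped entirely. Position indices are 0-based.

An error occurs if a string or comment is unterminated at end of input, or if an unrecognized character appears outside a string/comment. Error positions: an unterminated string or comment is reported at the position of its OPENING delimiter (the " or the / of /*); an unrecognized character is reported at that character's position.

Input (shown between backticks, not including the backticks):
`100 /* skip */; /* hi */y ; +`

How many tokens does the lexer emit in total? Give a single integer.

pos=0: emit NUM '100' (now at pos=3)
pos=4: enter COMMENT mode (saw '/*')
exit COMMENT mode (now at pos=14)
pos=14: emit SEMI ';'
pos=16: enter COMMENT mode (saw '/*')
exit COMMENT mode (now at pos=24)
pos=24: emit ID 'y' (now at pos=25)
pos=26: emit SEMI ';'
pos=28: emit PLUS '+'
DONE. 5 tokens: [NUM, SEMI, ID, SEMI, PLUS]

Answer: 5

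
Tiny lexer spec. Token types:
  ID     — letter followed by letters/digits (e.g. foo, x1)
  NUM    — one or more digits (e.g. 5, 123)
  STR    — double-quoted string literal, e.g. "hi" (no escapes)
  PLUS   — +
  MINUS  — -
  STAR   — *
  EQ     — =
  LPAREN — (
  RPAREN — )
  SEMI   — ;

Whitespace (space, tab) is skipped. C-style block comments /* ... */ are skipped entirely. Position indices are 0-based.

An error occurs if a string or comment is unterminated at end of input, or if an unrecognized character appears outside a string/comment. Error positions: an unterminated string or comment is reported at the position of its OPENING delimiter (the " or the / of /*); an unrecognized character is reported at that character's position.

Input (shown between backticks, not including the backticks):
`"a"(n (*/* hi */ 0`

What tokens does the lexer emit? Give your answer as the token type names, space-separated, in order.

pos=0: enter STRING mode
pos=0: emit STR "a" (now at pos=3)
pos=3: emit LPAREN '('
pos=4: emit ID 'n' (now at pos=5)
pos=6: emit LPAREN '('
pos=7: emit STAR '*'
pos=8: enter COMMENT mode (saw '/*')
exit COMMENT mode (now at pos=16)
pos=17: emit NUM '0' (now at pos=18)
DONE. 6 tokens: [STR, LPAREN, ID, LPAREN, STAR, NUM]

Answer: STR LPAREN ID LPAREN STAR NUM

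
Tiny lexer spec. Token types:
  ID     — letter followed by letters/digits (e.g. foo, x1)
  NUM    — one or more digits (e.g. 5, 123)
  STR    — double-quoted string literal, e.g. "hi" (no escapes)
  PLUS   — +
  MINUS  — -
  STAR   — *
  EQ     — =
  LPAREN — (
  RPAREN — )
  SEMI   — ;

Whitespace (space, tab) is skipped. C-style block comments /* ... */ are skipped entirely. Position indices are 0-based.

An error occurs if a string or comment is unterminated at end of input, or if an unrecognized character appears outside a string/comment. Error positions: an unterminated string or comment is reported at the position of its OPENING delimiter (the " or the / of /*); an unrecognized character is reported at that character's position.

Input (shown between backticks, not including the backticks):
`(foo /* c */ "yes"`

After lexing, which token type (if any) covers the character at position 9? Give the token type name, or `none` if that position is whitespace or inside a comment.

Answer: none

Derivation:
pos=0: emit LPAREN '('
pos=1: emit ID 'foo' (now at pos=4)
pos=5: enter COMMENT mode (saw '/*')
exit COMMENT mode (now at pos=12)
pos=13: enter STRING mode
pos=13: emit STR "yes" (now at pos=18)
DONE. 3 tokens: [LPAREN, ID, STR]
Position 9: char is ' ' -> none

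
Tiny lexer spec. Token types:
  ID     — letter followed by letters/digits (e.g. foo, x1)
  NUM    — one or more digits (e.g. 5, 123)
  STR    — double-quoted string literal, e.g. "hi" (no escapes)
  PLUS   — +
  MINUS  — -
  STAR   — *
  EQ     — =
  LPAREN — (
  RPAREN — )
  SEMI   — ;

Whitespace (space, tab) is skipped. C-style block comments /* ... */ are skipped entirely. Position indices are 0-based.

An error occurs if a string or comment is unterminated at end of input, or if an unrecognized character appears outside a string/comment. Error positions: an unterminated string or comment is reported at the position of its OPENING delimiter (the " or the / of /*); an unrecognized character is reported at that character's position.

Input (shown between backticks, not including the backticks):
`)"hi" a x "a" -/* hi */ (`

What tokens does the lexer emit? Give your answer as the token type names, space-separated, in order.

pos=0: emit RPAREN ')'
pos=1: enter STRING mode
pos=1: emit STR "hi" (now at pos=5)
pos=6: emit ID 'a' (now at pos=7)
pos=8: emit ID 'x' (now at pos=9)
pos=10: enter STRING mode
pos=10: emit STR "a" (now at pos=13)
pos=14: emit MINUS '-'
pos=15: enter COMMENT mode (saw '/*')
exit COMMENT mode (now at pos=23)
pos=24: emit LPAREN '('
DONE. 7 tokens: [RPAREN, STR, ID, ID, STR, MINUS, LPAREN]

Answer: RPAREN STR ID ID STR MINUS LPAREN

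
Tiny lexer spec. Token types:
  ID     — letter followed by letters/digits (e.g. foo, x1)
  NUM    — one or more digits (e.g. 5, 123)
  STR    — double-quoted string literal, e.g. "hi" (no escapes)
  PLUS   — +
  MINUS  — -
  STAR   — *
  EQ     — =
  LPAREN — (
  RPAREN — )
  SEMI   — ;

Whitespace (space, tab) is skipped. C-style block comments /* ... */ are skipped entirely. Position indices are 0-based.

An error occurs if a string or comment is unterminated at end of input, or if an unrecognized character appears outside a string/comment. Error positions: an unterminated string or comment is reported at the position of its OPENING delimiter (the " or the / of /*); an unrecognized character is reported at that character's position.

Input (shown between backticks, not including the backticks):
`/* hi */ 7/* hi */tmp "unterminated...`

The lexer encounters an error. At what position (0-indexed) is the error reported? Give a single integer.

Answer: 22

Derivation:
pos=0: enter COMMENT mode (saw '/*')
exit COMMENT mode (now at pos=8)
pos=9: emit NUM '7' (now at pos=10)
pos=10: enter COMMENT mode (saw '/*')
exit COMMENT mode (now at pos=18)
pos=18: emit ID 'tmp' (now at pos=21)
pos=22: enter STRING mode
pos=22: ERROR — unterminated string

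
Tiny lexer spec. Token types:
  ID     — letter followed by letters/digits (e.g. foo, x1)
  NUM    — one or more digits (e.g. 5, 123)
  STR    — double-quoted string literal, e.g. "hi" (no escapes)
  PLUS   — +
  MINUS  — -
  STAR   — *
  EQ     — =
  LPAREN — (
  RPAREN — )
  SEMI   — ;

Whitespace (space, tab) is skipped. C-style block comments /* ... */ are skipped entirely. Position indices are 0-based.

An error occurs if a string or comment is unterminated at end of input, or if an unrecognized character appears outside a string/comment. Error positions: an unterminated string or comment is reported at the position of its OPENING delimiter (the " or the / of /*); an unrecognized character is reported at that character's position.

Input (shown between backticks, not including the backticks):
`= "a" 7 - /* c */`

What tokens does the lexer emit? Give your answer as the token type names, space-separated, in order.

pos=0: emit EQ '='
pos=2: enter STRING mode
pos=2: emit STR "a" (now at pos=5)
pos=6: emit NUM '7' (now at pos=7)
pos=8: emit MINUS '-'
pos=10: enter COMMENT mode (saw '/*')
exit COMMENT mode (now at pos=17)
DONE. 4 tokens: [EQ, STR, NUM, MINUS]

Answer: EQ STR NUM MINUS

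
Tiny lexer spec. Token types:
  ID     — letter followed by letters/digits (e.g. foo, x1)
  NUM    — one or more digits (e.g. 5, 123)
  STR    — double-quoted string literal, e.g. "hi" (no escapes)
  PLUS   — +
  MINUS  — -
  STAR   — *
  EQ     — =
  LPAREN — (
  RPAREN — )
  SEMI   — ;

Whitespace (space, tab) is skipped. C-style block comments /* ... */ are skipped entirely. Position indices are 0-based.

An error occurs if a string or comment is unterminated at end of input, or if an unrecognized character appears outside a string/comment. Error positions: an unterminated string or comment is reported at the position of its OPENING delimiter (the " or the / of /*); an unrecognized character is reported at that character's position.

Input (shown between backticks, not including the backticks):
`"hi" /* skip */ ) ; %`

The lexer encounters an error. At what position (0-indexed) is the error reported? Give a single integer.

Answer: 20

Derivation:
pos=0: enter STRING mode
pos=0: emit STR "hi" (now at pos=4)
pos=5: enter COMMENT mode (saw '/*')
exit COMMENT mode (now at pos=15)
pos=16: emit RPAREN ')'
pos=18: emit SEMI ';'
pos=20: ERROR — unrecognized char '%'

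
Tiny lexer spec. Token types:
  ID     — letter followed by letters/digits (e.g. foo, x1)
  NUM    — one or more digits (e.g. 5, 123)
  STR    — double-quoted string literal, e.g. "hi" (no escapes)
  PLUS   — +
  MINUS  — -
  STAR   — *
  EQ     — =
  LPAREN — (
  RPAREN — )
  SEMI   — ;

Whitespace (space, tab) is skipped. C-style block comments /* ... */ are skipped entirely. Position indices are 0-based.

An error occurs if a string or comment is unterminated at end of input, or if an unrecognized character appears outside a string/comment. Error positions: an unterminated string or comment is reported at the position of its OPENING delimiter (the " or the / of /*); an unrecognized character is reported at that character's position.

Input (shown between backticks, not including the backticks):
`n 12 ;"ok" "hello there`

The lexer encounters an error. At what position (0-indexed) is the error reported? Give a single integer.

Answer: 11

Derivation:
pos=0: emit ID 'n' (now at pos=1)
pos=2: emit NUM '12' (now at pos=4)
pos=5: emit SEMI ';'
pos=6: enter STRING mode
pos=6: emit STR "ok" (now at pos=10)
pos=11: enter STRING mode
pos=11: ERROR — unterminated string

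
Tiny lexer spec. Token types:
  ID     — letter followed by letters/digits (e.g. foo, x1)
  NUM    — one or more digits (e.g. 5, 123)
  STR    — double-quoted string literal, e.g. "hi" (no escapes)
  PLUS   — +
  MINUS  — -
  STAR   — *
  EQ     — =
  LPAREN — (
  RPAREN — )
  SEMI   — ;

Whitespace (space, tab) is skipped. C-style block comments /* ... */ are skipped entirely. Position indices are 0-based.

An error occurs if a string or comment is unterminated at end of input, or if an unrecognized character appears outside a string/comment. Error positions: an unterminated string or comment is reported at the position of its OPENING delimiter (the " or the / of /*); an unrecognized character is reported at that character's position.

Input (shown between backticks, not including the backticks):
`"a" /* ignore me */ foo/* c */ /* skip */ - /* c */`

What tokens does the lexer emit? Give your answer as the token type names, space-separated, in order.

pos=0: enter STRING mode
pos=0: emit STR "a" (now at pos=3)
pos=4: enter COMMENT mode (saw '/*')
exit COMMENT mode (now at pos=19)
pos=20: emit ID 'foo' (now at pos=23)
pos=23: enter COMMENT mode (saw '/*')
exit COMMENT mode (now at pos=30)
pos=31: enter COMMENT mode (saw '/*')
exit COMMENT mode (now at pos=41)
pos=42: emit MINUS '-'
pos=44: enter COMMENT mode (saw '/*')
exit COMMENT mode (now at pos=51)
DONE. 3 tokens: [STR, ID, MINUS]

Answer: STR ID MINUS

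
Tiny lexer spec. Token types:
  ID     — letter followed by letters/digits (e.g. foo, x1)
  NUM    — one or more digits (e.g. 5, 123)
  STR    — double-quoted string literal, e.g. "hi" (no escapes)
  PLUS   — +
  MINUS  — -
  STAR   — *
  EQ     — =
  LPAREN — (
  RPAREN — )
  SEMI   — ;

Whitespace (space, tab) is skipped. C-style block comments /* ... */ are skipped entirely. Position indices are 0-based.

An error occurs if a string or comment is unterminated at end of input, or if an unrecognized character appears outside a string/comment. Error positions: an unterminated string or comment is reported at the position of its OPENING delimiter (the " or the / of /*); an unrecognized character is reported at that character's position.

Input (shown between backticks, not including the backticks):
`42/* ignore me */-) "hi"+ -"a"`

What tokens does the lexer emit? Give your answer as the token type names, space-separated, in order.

Answer: NUM MINUS RPAREN STR PLUS MINUS STR

Derivation:
pos=0: emit NUM '42' (now at pos=2)
pos=2: enter COMMENT mode (saw '/*')
exit COMMENT mode (now at pos=17)
pos=17: emit MINUS '-'
pos=18: emit RPAREN ')'
pos=20: enter STRING mode
pos=20: emit STR "hi" (now at pos=24)
pos=24: emit PLUS '+'
pos=26: emit MINUS '-'
pos=27: enter STRING mode
pos=27: emit STR "a" (now at pos=30)
DONE. 7 tokens: [NUM, MINUS, RPAREN, STR, PLUS, MINUS, STR]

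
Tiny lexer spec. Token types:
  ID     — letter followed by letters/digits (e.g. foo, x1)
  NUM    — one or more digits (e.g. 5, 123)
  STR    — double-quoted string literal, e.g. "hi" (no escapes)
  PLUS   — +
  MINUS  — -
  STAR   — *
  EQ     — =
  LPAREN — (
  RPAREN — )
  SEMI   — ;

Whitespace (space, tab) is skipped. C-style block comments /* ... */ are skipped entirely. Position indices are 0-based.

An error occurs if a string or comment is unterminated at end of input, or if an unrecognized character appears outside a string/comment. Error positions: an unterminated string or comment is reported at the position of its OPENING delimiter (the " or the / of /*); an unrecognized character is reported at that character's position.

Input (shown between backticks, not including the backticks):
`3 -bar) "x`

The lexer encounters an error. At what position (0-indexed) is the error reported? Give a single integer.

Answer: 8

Derivation:
pos=0: emit NUM '3' (now at pos=1)
pos=2: emit MINUS '-'
pos=3: emit ID 'bar' (now at pos=6)
pos=6: emit RPAREN ')'
pos=8: enter STRING mode
pos=8: ERROR — unterminated string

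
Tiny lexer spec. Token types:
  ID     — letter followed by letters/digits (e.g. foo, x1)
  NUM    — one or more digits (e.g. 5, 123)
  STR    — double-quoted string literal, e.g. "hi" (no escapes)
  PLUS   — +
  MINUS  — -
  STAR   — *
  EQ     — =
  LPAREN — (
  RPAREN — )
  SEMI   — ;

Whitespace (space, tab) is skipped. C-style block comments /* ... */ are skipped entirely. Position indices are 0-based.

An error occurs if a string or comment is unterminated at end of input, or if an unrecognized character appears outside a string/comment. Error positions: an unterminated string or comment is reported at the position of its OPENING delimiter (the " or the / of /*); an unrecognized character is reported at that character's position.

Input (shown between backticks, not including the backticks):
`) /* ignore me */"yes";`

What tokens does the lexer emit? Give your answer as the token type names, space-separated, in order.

Answer: RPAREN STR SEMI

Derivation:
pos=0: emit RPAREN ')'
pos=2: enter COMMENT mode (saw '/*')
exit COMMENT mode (now at pos=17)
pos=17: enter STRING mode
pos=17: emit STR "yes" (now at pos=22)
pos=22: emit SEMI ';'
DONE. 3 tokens: [RPAREN, STR, SEMI]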